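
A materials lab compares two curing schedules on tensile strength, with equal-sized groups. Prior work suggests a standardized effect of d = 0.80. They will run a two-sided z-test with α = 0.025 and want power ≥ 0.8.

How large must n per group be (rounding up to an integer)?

n = 30 per group

Set Φ(δ − 2.241) = 0.8; then δ − 2.241 = Φ⁻¹(0.8) = 0.842, giving δ = 3.083.
(For δ > 0 the lower-tail rejection region contributes negligibly to power, so the one-term inversion is standard.)
δ = d·√(n/2) ⇒ n = 2(δ/d)² = 2 × (3.083 / 0.80)² = 29.70.
Rounding up, n = 30 per group.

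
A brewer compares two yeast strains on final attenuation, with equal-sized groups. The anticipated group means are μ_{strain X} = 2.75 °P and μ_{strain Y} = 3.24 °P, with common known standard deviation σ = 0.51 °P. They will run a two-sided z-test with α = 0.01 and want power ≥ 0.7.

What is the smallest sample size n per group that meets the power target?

n = 21 per group

Standardized effect: d = |μ_{strain X} − μ_{strain Y}| / σ = |2.75 − 3.24| / 0.51 = 0.9608
For power 0.7 need Φ(δ − z_{0.005}) = 0.7, so δ = z_{0.005} + z_{0.30} = 2.576 + 0.524 = 3.100.
(For δ > 0 the lower-tail rejection region contributes negligibly to power, so the one-term inversion is standard.)
δ = d·√(n/2) ⇒ n = 2(δ/d)² = 2 × (3.100 / 0.9608)² = 20.82.
Rounding up, n = 21 per group.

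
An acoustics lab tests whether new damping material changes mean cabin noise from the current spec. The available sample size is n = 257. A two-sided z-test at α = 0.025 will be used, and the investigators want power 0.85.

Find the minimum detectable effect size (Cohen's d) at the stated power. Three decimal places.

d ≈ 0.204

Required noncentrality: δ = z_{0.0125} + z_{0.15} = 2.241 + 1.036 = 3.278.
(The second rejection-region term Φ(−δ − z_{α/2}) is negligible and dropped.)
δ = d·√n ⇒ d = δ/√n = 3.278/√257 = 0.2045.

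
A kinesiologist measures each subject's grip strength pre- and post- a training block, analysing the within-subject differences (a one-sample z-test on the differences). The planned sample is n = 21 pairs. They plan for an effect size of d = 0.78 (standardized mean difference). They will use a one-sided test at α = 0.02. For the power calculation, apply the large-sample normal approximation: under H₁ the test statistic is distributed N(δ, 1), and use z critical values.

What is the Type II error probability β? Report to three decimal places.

Noncentrality parameter: λ = d·√n = 0.78 × √21 = 3.5744
Critical value for a one-sided test at α = 0.02: z_α = 2.054.
Power = P(Z > 2.054 − λ) = Φ(1.521) = 0.9358.
Type II error: β = 1 − power = 1 − 0.9358 = 0.0642.

β ≈ 0.064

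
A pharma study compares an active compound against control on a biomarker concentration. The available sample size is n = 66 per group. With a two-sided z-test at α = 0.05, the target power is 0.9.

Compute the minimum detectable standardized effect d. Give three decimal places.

Need Φ(δ − 1.960) = 0.9, so δ = 1.960 + 1.282 = 3.242.
(The second rejection-region term Φ(−δ − z_{α/2}) is negligible and dropped.)
δ = d·√(n/2) ⇒ d = δ/√(n/2) = 3.242/√(66/2) = 0.5643.

d ≈ 0.564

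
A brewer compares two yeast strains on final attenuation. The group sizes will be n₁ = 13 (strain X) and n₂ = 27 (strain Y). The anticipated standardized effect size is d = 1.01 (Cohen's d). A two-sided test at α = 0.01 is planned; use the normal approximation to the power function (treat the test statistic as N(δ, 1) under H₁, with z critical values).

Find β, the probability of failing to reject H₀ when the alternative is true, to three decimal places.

Noncentrality parameter: δ = d / √(1/n₁ + 1/n₂) = 1.01 / √(1/13 + 1/27) = 2.9919
Critical value for a two-sided test at α = 0.01: z_{α/2} = 2.576.
Power = Φ(δ − 2.576) + Φ(−δ − 2.576) = Φ(0.416) + Φ(-5.568) = 0.6613 + 0.0000 = 0.6613.
Type II error: β = 1 − power = 1 − 0.6613 = 0.3387.

β ≈ 0.339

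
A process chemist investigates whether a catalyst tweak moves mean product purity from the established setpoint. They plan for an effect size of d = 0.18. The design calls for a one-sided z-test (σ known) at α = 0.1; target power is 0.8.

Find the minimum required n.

n = 140

For power 0.8 need Φ(δ − z_{0.1}) = 0.8, so δ = z_{0.1} + z_{0.20} = 1.282 + 0.842 = 2.123.
δ = d·√n ⇒ n = (δ/d)² = (2.123 / 0.18)² = 139.13.
Round up to the next whole unit.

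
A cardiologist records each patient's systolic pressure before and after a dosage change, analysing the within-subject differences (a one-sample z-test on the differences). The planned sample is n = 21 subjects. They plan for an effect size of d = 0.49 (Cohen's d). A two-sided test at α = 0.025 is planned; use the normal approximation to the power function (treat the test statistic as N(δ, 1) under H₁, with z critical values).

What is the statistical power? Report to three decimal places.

Power ≈ 0.502

Noncentrality parameter: δ = d·√n = 0.49 × √21 = 2.2455
Two-sided α = 0.025 → critical value z_{0.0125} = 2.241.
Power = Φ(δ − 2.241) + Φ(−δ − 2.241) = Φ(0.004) + Φ(-4.487) = 0.5016 + 0.0000 = 0.5016.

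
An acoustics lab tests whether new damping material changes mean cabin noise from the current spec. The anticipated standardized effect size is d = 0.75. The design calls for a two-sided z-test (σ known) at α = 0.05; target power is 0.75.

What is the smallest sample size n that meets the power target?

For power 0.75 need Φ(δ − z_{0.025}) = 0.75, so δ = z_{0.025} + z_{0.25} = 1.960 + 0.674 = 2.634.
(The Φ(−δ − z_{α/2}) term is vanishingly small for δ > 0 and is dropped in the standard sample-size formula.)
δ = d·√n ⇒ n = (δ/d)² = (2.634 / 0.75)² = 12.34.
Round up to the next whole unit.

n = 13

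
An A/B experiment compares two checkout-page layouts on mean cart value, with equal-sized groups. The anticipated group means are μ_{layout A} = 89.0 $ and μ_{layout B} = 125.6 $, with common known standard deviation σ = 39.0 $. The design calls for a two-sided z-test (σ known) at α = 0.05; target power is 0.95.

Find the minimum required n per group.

Standardized effect: d = |μ_{layout A} − μ_{layout B}| / σ = |89.0 − 125.6| / 39.0 = 0.9385
Set Φ(δ − 1.960) = 0.95; then δ − 1.960 = Φ⁻¹(0.95) = 1.645, giving δ = 3.605.
(Ignoring the negligible lower-tail rejection probability gives the usual closed-form inversion.)
δ = d·√(n/2) ⇒ n = 2(δ/d)² = 2 × (3.605 / 0.9385)² = 29.51.
Round up to the next whole unit.

n = 30 per group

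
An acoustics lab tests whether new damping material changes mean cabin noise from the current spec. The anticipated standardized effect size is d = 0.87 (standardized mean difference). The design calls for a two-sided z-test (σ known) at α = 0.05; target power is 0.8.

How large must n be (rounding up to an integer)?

For power 0.8 need Φ(δ − z_{0.025}) = 0.8, so δ = z_{0.025} + z_{0.20} = 1.960 + 0.842 = 2.802.
(The Φ(−δ − z_{α/2}) term is vanishingly small for δ > 0 and is dropped in the standard sample-size formula.)
δ = d·√n ⇒ n = (δ/d)² = (2.802 / 0.87)² = 10.37.
Round up to the next whole unit.

n = 11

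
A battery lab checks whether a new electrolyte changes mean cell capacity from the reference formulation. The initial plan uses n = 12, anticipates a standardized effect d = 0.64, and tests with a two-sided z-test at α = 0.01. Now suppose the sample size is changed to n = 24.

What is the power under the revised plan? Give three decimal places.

Power ≈ 0.712

With n = 24: δ = d·√n = 0.64 × √24 = 3.1353. Critical value z_{0.005} = 2.576.
Revised power = Φ(δ − 2.576) + Φ(−δ − 2.576) = Φ(0.560) + Φ(-5.711) = 0.7121 + 0.0000 = 0.7121.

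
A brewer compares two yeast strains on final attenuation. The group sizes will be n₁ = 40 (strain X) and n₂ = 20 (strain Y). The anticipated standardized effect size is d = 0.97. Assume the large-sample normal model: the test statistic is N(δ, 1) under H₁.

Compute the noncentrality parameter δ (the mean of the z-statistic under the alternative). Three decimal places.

The noncentrality parameter scales effect size by the design's sample-size factor: δ = d / √(1/n₁ + 1/n₂) = 0.97 / √(1/40 + 1/20) = 3.5419

δ ≈ 3.542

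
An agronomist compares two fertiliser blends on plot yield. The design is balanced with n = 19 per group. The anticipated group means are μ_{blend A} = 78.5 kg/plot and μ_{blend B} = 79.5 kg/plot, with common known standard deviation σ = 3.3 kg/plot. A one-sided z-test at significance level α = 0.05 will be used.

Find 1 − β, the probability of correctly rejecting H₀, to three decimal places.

Standardized effect: d = |μ_{blend A} − μ_{blend B}| / σ = |78.5 − 79.5| / 3.3 = 0.3030
Noncentrality parameter: λ = d·√(n/2) = 0.3030 × √(19/2) = 0.9340
One-sided α = 0.05 → critical value z_{0.05} = 1.645.
Power = Φ(λ − 1.645) = Φ(-0.711) = 0.2386.

Power ≈ 0.239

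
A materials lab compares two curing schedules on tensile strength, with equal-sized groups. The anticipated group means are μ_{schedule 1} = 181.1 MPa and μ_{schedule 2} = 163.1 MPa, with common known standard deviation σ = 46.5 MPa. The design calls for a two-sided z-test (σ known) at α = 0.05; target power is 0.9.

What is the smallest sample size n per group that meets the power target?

n = 141 per group

Standardized effect: d = |μ_{schedule 1} − μ_{schedule 2}| / σ = |181.1 − 163.1| / 46.5 = 0.3871
Set Φ(δ − 1.960) = 0.9; then δ − 1.960 = Φ⁻¹(0.9) = 1.282, giving δ = 3.242.
(For δ > 0 the lower-tail rejection region contributes negligibly to power, so the one-term inversion is standard.)
δ = d·√(n/2) ⇒ n = 2(δ/d)² = 2 × (3.242 / 0.3871)² = 140.24.
Rounding up, n = 141 per group.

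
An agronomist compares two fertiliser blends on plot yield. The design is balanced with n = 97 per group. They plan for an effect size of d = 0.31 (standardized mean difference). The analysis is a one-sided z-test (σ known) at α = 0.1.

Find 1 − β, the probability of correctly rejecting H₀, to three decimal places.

Noncentrality parameter: δ = d·√(n/2) = 0.31 × √(97/2) = 2.1589
One-sided α = 0.1 → critical value z_{0.1} = 1.282.
Power = Φ(δ − 1.282) = Φ(0.877) = 0.8099.

Power ≈ 0.810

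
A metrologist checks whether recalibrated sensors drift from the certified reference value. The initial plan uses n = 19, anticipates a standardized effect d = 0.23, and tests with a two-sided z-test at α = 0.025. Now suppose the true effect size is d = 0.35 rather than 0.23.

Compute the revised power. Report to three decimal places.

Power ≈ 0.237

With d = 0.35: δ = d·√n = 0.35 × √19 = 1.5256. Critical value z_{0.0125} = 2.241.
Revised power = Φ(δ − 2.241) + Φ(−δ − 2.241) = Φ(-0.716) + Φ(-3.767) = 0.2371 + 0.0001 = 0.2371.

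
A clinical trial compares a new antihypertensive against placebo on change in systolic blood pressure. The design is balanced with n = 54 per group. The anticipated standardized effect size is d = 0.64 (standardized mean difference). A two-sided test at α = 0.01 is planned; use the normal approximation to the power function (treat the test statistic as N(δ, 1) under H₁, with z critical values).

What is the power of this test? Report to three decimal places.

Power ≈ 0.773

Noncentrality parameter: δ = d·√(n/2) = 0.64 × √(54/2) = 3.3255
Two-sided α = 0.01 → critical value z_{0.005} = 2.576.
Power = Φ(δ − 2.576) + Φ(−δ − 2.576) = Φ(0.750) + Φ(-5.901) = 0.7733 + 0.0000 = 0.7733.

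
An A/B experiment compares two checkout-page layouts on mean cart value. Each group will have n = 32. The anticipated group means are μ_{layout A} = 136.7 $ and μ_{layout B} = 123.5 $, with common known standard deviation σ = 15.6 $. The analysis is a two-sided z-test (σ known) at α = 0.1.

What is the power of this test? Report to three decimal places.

Power ≈ 0.959

Standardized effect: d = |μ_{layout A} − μ_{layout B}| / σ = |136.7 − 123.5| / 15.6 = 0.8462
Noncentrality parameter: δ = d·√(n/2) = 0.8462 × √(32/2) = 3.3846
Critical value for a two-sided test at α = 0.1: z_{α/2} = 1.645.
Power = Φ(δ − 1.645) + Φ(−δ − 1.645) = Φ(1.740) + Φ(-5.029) = 0.9590 + 0.0000 = 0.9590.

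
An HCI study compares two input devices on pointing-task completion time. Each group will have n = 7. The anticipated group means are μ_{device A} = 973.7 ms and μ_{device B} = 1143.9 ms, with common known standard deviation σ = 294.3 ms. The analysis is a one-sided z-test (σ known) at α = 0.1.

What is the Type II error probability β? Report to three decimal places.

Standardized effect: d = |μ_{device A} − μ_{device B}| / σ = |973.7 − 1143.9| / 294.3 = 0.5783
Noncentrality parameter: δ = d·√(n/2) = 0.5783 × √(7/2) = 1.0819
One-sided α = 0.1 → critical value z_{0.1} = 1.282.
Power = Φ(δ − 1.282) = Φ(-0.200) = 0.4209.
Type II error: β = 1 − power = 1 − 0.4209 = 0.5791.

β ≈ 0.579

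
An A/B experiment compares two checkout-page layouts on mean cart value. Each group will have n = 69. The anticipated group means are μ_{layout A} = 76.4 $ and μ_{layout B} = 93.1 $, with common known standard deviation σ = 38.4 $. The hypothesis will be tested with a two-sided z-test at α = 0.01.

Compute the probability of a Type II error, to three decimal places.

Standardized effect: d = |μ_{layout A} − μ_{layout B}| / σ = |76.4 − 93.1| / 38.4 = 0.4349
Noncentrality parameter: δ = d·√(n/2) = 0.4349 × √(69/2) = 2.5544
Critical value for a two-sided test at α = 0.01: z_{α/2} = 2.576.
Power = Φ(δ − 2.576) + Φ(−δ − 2.576) = Φ(-0.021) + Φ(-5.130) = 0.4915 + 0.0000 = 0.4915.
Type II error: β = 1 − power = 1 − 0.4915 = 0.5085.

β ≈ 0.509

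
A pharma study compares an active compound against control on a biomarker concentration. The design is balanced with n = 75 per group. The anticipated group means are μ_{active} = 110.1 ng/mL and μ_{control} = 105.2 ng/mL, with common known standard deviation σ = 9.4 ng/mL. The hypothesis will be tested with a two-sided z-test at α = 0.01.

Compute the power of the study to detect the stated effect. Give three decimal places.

Power ≈ 0.731

Standardized effect: d = |μ_{active} − μ_{control}| / σ = |110.1 − 105.2| / 9.4 = 0.5213
Noncentrality parameter: δ = d·√(n/2) = 0.5213 × √(75/2) = 3.1922
Two-sided α = 0.01 → critical value z_{0.005} = 2.576.
Power = Φ(δ − 2.576) + Φ(−δ − 2.576) = Φ(0.616) + Φ(-5.768) = 0.7312 + 0.0000 = 0.7312.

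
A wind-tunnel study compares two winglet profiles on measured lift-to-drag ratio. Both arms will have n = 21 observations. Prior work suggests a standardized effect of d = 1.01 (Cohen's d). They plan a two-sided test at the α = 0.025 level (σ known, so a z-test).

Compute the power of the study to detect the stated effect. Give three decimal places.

Noncentrality parameter: δ = d·√(n/2) = 1.01 × √(21/2) = 3.2728
Critical value for a two-sided test at α = 0.025: z_{α/2} = 2.241.
Power = Φ(δ − 2.241) + Φ(−δ − 2.241) = Φ(1.031) + Φ(-5.514) = 0.8488 + 0.0000 = 0.8488.

Power ≈ 0.849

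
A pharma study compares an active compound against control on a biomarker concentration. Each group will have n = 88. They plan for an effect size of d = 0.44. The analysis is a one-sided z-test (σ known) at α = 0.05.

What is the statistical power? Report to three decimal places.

Noncentrality parameter: λ = d·√(n/2) = 0.44 × √(88/2) = 2.9186
One-sided α = 0.05 → critical value z_{0.05} = 1.645.
Power = P(Z > 1.645 − λ) = Φ(1.274) = 0.8986.

Power ≈ 0.899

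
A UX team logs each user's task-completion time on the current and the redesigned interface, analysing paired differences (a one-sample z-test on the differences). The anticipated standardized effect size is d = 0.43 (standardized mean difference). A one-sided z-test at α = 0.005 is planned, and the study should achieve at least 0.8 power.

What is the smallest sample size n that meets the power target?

For power 0.8 need Φ(δ − z_{0.005}) = 0.8, so δ = z_{0.005} + z_{0.20} = 2.576 + 0.842 = 3.417.
δ = d·√n ⇒ n = (δ/d)² = (3.417 / 0.43)² = 63.16.
Round up to the next whole unit.

n = 64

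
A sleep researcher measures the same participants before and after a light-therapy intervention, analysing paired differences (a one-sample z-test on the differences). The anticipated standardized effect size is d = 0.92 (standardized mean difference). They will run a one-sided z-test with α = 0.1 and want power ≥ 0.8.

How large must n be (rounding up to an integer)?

Set Φ(δ − 1.282) = 0.8; then δ − 1.282 = Φ⁻¹(0.8) = 0.842, giving δ = 2.123.
δ = d·√n ⇒ n = (δ/d)² = (2.123 / 0.92)² = 5.33.
Rounding up, n = 6.

n = 6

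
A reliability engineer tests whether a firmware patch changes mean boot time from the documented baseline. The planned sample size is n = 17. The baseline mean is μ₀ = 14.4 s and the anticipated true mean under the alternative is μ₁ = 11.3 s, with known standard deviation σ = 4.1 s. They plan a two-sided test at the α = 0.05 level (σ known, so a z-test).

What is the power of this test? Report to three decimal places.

Power ≈ 0.876

Standardized effect: d = |μ₁ − μ₀| / σ = |11.3 − 14.4| / 4.1 = 0.7561
Noncentrality parameter: δ = d·√n = 0.7561 × √17 = 3.1175
Two-sided α = 0.05 → critical value z_{0.025} = 1.960.
Power = Φ(δ − 1.960) + Φ(−δ − 1.960) = Φ(1.158) + Φ(-5.077) = 0.8765 + 0.0000 = 0.8765.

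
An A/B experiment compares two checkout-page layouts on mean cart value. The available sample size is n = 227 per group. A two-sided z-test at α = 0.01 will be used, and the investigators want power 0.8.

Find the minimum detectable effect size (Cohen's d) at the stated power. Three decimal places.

d ≈ 0.321

Required noncentrality: δ = z_{0.005} + z_{0.20} = 2.576 + 0.842 = 3.417.
(Lower-tail contribution to power is negligible for δ > 0.)
δ = d·√(n/2) ⇒ d = δ/√(n/2) = 3.417/√(227/2) = 0.3208.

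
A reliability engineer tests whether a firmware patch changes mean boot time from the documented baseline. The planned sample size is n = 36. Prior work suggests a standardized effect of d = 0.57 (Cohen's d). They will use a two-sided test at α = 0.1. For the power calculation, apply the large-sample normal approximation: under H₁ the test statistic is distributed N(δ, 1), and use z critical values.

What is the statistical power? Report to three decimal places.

Noncentrality parameter: δ = d·√n = 0.57 × √36 = 3.4200
Critical value for a two-sided test at α = 0.1: z_{α/2} = 1.645.
Power = Φ(δ − 1.645) + Φ(−δ − 1.645) = Φ(1.775) + Φ(-5.065) = 0.9621 + 0.0000 = 0.9621.

Power ≈ 0.962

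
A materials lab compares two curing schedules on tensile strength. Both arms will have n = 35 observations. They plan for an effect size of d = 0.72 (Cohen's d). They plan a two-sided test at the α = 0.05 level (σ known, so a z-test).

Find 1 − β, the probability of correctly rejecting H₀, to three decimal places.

Noncentrality parameter: δ = d·√(n/2) = 0.72 × √(35/2) = 3.0120
Critical value for a two-sided test at α = 0.05: z_{α/2} = 1.960.
Power = Φ(δ − 1.960) + Φ(−δ − 1.960) = Φ(1.052) + Φ(-4.972) = 0.8536 + 0.0000 = 0.8536.

Power ≈ 0.854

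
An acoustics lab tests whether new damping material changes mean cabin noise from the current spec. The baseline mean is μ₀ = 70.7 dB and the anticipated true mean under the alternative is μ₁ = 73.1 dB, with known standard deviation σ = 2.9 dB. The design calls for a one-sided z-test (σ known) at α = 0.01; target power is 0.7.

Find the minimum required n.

n = 12

Standardized effect: d = |μ₁ − μ₀| / σ = |73.1 − 70.7| / 2.9 = 0.8276
Set Φ(δ − 2.326) = 0.7; then δ − 2.326 = Φ⁻¹(0.7) = 0.524, giving δ = 2.851.
δ = d·√n ⇒ n = (δ/d)² = (2.851 / 0.8276)² = 11.87.
Round up to the next whole unit.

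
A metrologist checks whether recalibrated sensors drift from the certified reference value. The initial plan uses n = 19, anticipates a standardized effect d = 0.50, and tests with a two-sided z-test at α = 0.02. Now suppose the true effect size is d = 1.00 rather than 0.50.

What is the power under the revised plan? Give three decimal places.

With d = 1.00: δ = d·√n = 1.00 × √19 = 4.3589. Critical value z_{0.01} = 2.326.
Revised power = Φ(δ − 2.326) + Φ(−δ − 2.326) = Φ(2.033) + Φ(-6.685) = 0.9790 + 0.0000 = 0.9790.

Power ≈ 0.979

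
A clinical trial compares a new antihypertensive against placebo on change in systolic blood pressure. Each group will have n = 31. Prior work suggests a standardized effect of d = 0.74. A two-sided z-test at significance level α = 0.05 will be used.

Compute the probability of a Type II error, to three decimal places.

Noncentrality parameter: δ = d·√(n/2) = 0.74 × √(31/2) = 2.9134
Two-sided α = 0.05 → critical value z_{0.025} = 1.960.
Power = Φ(δ − 1.960) + Φ(−δ − 1.960) = Φ(0.953) + Φ(-4.873) = 0.8298 + 0.0000 = 0.8298.
Type II error: β = 1 − power = 1 − 0.8298 = 0.1702.

β ≈ 0.170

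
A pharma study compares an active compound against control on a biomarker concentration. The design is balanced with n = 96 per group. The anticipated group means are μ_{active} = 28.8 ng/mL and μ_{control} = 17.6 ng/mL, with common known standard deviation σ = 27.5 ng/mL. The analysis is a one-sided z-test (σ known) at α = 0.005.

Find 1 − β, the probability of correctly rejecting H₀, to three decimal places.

Power ≈ 0.597

Standardized effect: d = |μ_{active} − μ_{control}| / σ = |28.8 − 17.6| / 27.5 = 0.4073
Noncentrality parameter: δ = d·√(n/2) = 0.4073 × √(96/2) = 2.8217
One-sided α = 0.005 → critical value z_{0.005} = 2.576.
Power = Φ(δ − 2.576) = Φ(0.246) = 0.5971.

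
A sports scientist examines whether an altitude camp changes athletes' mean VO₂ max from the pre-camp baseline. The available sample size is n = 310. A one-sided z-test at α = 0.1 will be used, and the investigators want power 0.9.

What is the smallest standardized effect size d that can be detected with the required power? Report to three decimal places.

d ≈ 0.146

Need Φ(δ − 1.282) = 0.9, so δ = 1.282 + 1.282 = 2.563.
δ = d·√n ⇒ d = δ/√n = 2.563/√310 = 0.1456.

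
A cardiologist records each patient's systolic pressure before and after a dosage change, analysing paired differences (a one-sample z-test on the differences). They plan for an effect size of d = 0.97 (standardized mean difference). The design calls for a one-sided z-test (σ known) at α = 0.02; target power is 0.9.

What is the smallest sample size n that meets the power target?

Set Φ(δ − 2.054) = 0.9; then δ − 2.054 = Φ⁻¹(0.9) = 1.282, giving δ = 3.335.
δ = d·√n ⇒ n = (δ/d)² = (3.335 / 0.97)² = 11.82.
Rounding up, n = 12.

n = 12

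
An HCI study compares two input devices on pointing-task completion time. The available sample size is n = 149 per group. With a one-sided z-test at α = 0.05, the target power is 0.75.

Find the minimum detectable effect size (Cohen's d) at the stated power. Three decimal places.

d ≈ 0.269

Need Φ(δ − 1.645) = 0.75, so δ = 1.645 + 0.674 = 2.319.
δ = d·√(n/2) ⇒ d = δ/√(n/2) = 2.319/√(149/2) = 0.2687.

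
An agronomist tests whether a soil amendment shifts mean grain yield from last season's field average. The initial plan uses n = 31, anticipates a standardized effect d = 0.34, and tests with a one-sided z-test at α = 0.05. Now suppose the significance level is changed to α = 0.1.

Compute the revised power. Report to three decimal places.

δ = d·√n = 0.34 × √31 = 1.8930 (unchanged). New critical value: z_{0.1} = 1.282.
Revised power = Φ(δ − 1.282) = Φ(0.611) = 0.7296.

Power ≈ 0.730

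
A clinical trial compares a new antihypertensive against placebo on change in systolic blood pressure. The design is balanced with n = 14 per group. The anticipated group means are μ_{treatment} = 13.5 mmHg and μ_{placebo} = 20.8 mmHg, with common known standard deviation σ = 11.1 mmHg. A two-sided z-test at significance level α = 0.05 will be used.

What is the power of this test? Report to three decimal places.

Power ≈ 0.413

Standardized effect: d = |μ_{treatment} − μ_{placebo}| / σ = |13.5 − 20.8| / 11.1 = 0.6577
Noncentrality parameter: δ = d·√(n/2) = 0.6577 × √(14/2) = 1.7400
Critical value for a two-sided test at α = 0.05: z_{α/2} = 1.960.
Power = Φ(δ − 1.960) + Φ(−δ − 1.960) = Φ(-0.220) + Φ(-3.700) = 0.4129 + 0.0001 = 0.4131.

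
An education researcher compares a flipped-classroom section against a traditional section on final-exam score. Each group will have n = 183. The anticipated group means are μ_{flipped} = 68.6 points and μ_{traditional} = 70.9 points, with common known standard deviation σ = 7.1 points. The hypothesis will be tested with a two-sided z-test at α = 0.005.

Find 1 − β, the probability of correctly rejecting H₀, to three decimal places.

Standardized effect: d = |μ_{flipped} − μ_{traditional}| / σ = |68.6 − 70.9| / 7.1 = 0.3239
Noncentrality parameter: δ = d·√(n/2) = 0.3239 × √(183/2) = 3.0987
Two-sided α = 0.005 → critical value z_{0.0025} = 2.807.
Power = Φ(δ − 2.807) + Φ(−δ − 2.807) = Φ(0.292) + Φ(-5.906) = 0.6147 + 0.0000 = 0.6147.

Power ≈ 0.615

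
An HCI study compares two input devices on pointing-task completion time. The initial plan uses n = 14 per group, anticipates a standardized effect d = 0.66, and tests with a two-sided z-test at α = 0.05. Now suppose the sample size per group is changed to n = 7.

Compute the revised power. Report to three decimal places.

Power ≈ 0.235

With n = 7 per group: δ = d·√(n/2) = 0.66 × √(7/2) = 1.2347. Critical value z_{0.025} = 1.960.
Revised power = Φ(δ − 1.960) + Φ(−δ − 1.960) = Φ(-0.725) + Φ(-3.195) = 0.2342 + 0.0007 = 0.2349.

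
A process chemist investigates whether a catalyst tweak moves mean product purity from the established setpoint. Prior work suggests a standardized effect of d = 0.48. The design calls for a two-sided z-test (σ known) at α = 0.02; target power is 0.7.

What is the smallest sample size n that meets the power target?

n = 36

Set Φ(δ − 2.326) = 0.7; then δ − 2.326 = Φ⁻¹(0.7) = 0.524, giving δ = 2.851.
(The Φ(−δ − z_{α/2}) term is vanishingly small for δ > 0 and is dropped in the standard sample-size formula.)
δ = d·√n ⇒ n = (δ/d)² = (2.851 / 0.48)² = 35.27.
Rounding up, n = 36.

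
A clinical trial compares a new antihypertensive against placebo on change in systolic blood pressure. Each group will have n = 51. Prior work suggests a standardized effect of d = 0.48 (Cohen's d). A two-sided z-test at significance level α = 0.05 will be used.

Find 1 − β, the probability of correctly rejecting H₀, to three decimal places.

Noncentrality parameter: δ = d·√(n/2) = 0.48 × √(51/2) = 2.4239
Critical value for a two-sided test at α = 0.05: z_{α/2} = 1.960.
Power = Φ(δ − 1.960) + Φ(−δ − 1.960) = Φ(0.464) + Φ(-4.384) = 0.6786 + 0.0000 = 0.6787.

Power ≈ 0.679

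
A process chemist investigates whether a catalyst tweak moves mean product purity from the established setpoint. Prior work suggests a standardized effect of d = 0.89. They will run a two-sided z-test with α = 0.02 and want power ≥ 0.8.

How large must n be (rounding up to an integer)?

n = 13

For power 0.8 need Φ(δ − z_{0.01}) = 0.8, so δ = z_{0.01} + z_{0.20} = 2.326 + 0.842 = 3.168.
(Ignoring the negligible lower-tail rejection probability gives the usual closed-form inversion.)
δ = d·√n ⇒ n = (δ/d)² = (3.168 / 0.89)² = 12.67.
Round up to the next whole unit.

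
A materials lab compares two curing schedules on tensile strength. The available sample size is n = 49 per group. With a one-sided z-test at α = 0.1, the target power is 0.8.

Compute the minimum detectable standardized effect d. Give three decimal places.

Need Φ(δ − 1.282) = 0.8, so δ = 1.282 + 0.842 = 2.123.
δ = d·√(n/2) ⇒ d = δ/√(n/2) = 2.123/√(49/2) = 0.4289.

d ≈ 0.429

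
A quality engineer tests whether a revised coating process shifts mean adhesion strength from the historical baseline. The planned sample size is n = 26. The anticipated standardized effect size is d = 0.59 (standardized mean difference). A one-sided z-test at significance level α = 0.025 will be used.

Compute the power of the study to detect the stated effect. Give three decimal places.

Noncentrality parameter: δ = d·√n = 0.59 × √26 = 3.0084
Critical value for a one-sided test at α = 0.025: z_α = 1.960.
Power = P(Z > 1.960 − δ) = Φ(1.048) = 0.8528.

Power ≈ 0.853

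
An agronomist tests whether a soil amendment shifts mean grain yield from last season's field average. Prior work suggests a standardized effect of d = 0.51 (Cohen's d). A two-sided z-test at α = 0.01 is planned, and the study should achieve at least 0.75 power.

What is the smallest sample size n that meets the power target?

n = 41

For power 0.75 need Φ(δ − z_{0.005}) = 0.75, so δ = z_{0.005} + z_{0.25} = 2.576 + 0.674 = 3.250.
(The Φ(−δ − z_{α/2}) term is vanishingly small for δ > 0 and is dropped in the standard sample-size formula.)
δ = d·√n ⇒ n = (δ/d)² = (3.250 / 0.51)² = 40.62.
Rounding up, n = 41.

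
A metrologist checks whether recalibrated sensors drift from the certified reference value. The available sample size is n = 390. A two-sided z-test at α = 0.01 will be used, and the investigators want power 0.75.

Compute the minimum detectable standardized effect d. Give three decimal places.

Need Φ(δ − 2.576) = 0.75, so δ = 2.576 + 0.674 = 3.250.
(Lower-tail contribution to power is negligible for δ > 0.)
δ = d·√n ⇒ d = δ/√n = 3.250/√390 = 0.1646.

d ≈ 0.165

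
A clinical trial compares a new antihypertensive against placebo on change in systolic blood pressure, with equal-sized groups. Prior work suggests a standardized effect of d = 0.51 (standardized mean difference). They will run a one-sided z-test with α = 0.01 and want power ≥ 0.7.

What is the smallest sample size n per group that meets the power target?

n = 63 per group

Set Φ(δ − 2.326) = 0.7; then δ − 2.326 = Φ⁻¹(0.7) = 0.524, giving δ = 2.851.
δ = d·√(n/2) ⇒ n = 2(δ/d)² = 2 × (2.851 / 0.51)² = 62.49.
Round up to the next whole unit.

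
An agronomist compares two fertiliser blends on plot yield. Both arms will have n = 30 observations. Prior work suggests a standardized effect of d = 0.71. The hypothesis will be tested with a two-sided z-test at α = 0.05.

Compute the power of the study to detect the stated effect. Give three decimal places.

Noncentrality parameter: δ = d·√(n/2) = 0.71 × √(30/2) = 2.7498
Two-sided α = 0.05 → critical value z_{0.025} = 1.960.
Power = Φ(δ − 1.960) + Φ(−δ − 1.960) = Φ(0.790) + Φ(-4.710) = 0.7852 + 0.0000 = 0.7852.

Power ≈ 0.785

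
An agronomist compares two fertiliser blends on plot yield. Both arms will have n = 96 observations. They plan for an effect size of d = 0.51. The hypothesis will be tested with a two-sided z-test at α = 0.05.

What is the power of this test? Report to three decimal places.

Noncentrality parameter: δ = d·√(n/2) = 0.51 × √(96/2) = 3.5334
Critical value for a two-sided test at α = 0.05: z_{α/2} = 1.960.
Power = Φ(δ − 1.960) + Φ(−δ − 1.960) = Φ(1.573) + Φ(-5.493) = 0.9422 + 0.0000 = 0.9422.

Power ≈ 0.942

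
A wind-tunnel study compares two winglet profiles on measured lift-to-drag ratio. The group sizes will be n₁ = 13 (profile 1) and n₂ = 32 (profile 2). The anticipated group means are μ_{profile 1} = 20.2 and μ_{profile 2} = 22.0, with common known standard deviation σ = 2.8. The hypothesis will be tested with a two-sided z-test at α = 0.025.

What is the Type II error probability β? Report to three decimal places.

Standardized effect: d = |μ_{profile 1} − μ_{profile 2}| / σ = |20.2 − 22.0| / 2.8 = 0.6429
Noncentrality parameter: δ = d / √(1/n₁ + 1/n₂) = 0.6429 / √(1/13 + 1/32) = 1.9546
Critical value for a two-sided test at α = 0.025: z_{α/2} = 2.241.
Power = Φ(δ − 2.241) + Φ(−δ − 2.241) = Φ(-0.287) + Φ(-4.196) = 0.3871 + 0.0000 = 0.3871.
Type II error: β = 1 − power = 1 − 0.3871 = 0.6129.

β ≈ 0.613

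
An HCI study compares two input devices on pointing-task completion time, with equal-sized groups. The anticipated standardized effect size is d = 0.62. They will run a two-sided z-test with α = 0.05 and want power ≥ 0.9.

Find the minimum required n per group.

For power 0.9 need Φ(δ − z_{0.025}) = 0.9, so δ = z_{0.025} + z_{0.10} = 1.960 + 1.282 = 3.242.
(Ignoring the negligible lower-tail rejection probability gives the usual closed-form inversion.)
δ = d·√(n/2) ⇒ n = 2(δ/d)² = 2 × (3.242 / 0.62)² = 54.67.
Round up to the next whole unit.

n = 55 per group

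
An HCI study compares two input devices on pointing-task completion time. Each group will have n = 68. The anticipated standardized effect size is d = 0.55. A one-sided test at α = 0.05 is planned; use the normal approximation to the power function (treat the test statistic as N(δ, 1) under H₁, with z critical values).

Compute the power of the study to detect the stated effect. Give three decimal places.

Power ≈ 0.941

Noncentrality parameter: δ = d·√(n/2) = 0.55 × √(68/2) = 3.2070
Critical value for a one-sided test at α = 0.05: z_α = 1.645.
Power = P(Z > 1.645 − δ) = Φ(1.562) = 0.9409.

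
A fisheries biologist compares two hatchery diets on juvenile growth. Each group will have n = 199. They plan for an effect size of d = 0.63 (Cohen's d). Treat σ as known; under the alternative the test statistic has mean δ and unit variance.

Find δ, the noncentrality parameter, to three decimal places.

δ ≈ 6.284

δ = d·√(n/2) = 0.63 × √(199/2) = 6.2842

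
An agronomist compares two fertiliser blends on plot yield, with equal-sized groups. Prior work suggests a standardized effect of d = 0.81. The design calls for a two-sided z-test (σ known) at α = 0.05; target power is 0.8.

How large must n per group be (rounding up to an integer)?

n = 24 per group

Set Φ(δ − 1.960) = 0.8; then δ − 1.960 = Φ⁻¹(0.8) = 0.842, giving δ = 2.802.
(The Φ(−δ − z_{α/2}) term is vanishingly small for δ > 0 and is dropped in the standard sample-size formula.)
δ = d·√(n/2) ⇒ n = 2(δ/d)² = 2 × (2.802 / 0.81)² = 23.93.
Round up to the next whole unit.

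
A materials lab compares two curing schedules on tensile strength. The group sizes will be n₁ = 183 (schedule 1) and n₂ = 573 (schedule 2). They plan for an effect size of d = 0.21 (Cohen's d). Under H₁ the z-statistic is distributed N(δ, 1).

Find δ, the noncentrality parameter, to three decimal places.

δ ≈ 2.473

The noncentrality parameter scales effect size by the design's sample-size factor: δ = d / √(1/n₁ + 1/n₂) = 0.21 / √(1/183 + 1/573) = 2.4732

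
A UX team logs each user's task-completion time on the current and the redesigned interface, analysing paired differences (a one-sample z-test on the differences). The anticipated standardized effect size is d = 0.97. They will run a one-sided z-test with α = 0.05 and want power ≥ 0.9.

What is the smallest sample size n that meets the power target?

Set Φ(δ − 1.645) = 0.9; then δ − 1.645 = Φ⁻¹(0.9) = 1.282, giving δ = 2.926.
δ = d·√n ⇒ n = (δ/d)² = (2.926 / 0.97)² = 9.10.
Round up to the next whole unit.

n = 10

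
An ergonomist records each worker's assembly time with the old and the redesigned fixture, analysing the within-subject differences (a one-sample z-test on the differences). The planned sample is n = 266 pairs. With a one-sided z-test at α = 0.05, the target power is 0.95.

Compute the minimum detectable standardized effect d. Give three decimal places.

Required noncentrality: δ = z_{0.05} + z_{0.05} = 1.645 + 1.645 = 3.290.
δ = d·√n ⇒ d = δ/√n = 3.290/√266 = 0.2017.

d ≈ 0.202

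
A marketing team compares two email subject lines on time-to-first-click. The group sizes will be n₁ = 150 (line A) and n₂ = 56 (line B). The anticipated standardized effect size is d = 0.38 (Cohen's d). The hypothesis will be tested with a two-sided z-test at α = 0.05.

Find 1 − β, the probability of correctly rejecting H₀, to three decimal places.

Power ≈ 0.680

Noncentrality parameter: δ = d / √(1/n₁ + 1/n₂) = 0.38 / √(1/150 + 1/56) = 2.4266
Two-sided α = 0.05 → critical value z_{0.025} = 1.960.
Power = Φ(δ − 1.960) + Φ(−δ − 1.960) = Φ(0.467) + Φ(-4.387) = 0.6796 + 0.0000 = 0.6796.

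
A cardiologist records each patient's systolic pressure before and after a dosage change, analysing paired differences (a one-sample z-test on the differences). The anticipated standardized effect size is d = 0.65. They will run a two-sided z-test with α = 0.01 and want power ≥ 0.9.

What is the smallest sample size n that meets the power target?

For power 0.9 need Φ(δ − z_{0.005}) = 0.9, so δ = z_{0.005} + z_{0.10} = 2.576 + 1.282 = 3.857.
(Ignoring the negligible lower-tail rejection probability gives the usual closed-form inversion.)
δ = d·√n ⇒ n = (δ/d)² = (3.857 / 0.65)² = 35.22.
Rounding up, n = 36.

n = 36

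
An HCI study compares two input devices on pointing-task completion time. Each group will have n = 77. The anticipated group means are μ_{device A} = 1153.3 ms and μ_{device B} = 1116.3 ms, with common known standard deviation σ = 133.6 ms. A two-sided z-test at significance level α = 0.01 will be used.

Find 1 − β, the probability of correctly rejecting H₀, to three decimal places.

Power ≈ 0.196

Standardized effect: d = |μ_{device A} − μ_{device B}| / σ = |1153.3 − 1116.3| / 133.6 = 0.2769
Noncentrality parameter: δ = d·√(n/2) = 0.2769 × √(77/2) = 1.7184
Two-sided α = 0.01 → critical value z_{0.005} = 2.576.
Power = Φ(δ − 2.576) + Φ(−δ − 2.576) = Φ(-0.857) + Φ(-4.294) = 0.1956 + 0.0000 = 0.1956.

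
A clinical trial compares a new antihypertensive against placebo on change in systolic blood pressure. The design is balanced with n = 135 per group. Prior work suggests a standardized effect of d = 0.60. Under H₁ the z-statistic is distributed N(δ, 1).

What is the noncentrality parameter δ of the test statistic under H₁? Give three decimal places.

The noncentrality parameter scales effect size by the design's sample-size factor: δ = d·√(n/2) = 0.60 × √(135/2) = 4.9295

δ ≈ 4.930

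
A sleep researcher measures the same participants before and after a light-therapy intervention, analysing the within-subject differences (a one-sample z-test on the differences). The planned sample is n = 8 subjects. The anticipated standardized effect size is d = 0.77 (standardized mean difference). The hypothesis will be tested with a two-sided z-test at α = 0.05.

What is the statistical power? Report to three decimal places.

Power ≈ 0.586

Noncentrality parameter: δ = d·√n = 0.77 × √8 = 2.1779
Two-sided α = 0.05 → critical value z_{0.025} = 1.960.
Power = Φ(δ − 1.960) + Φ(−δ − 1.960) = Φ(0.218) + Φ(-4.138) = 0.5863 + 0.0000 = 0.5863.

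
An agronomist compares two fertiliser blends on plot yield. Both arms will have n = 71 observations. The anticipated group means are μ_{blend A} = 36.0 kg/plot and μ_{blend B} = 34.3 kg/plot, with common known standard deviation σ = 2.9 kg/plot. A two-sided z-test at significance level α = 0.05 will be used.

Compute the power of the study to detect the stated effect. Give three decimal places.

Standardized effect: d = |μ_{blend A} − μ_{blend B}| / σ = |36.0 − 34.3| / 2.9 = 0.5862
Noncentrality parameter: δ = d·√(n/2) = 0.5862 × √(71/2) = 3.4927
Critical value for a two-sided test at α = 0.05: z_{α/2} = 1.960.
Power = Φ(δ − 1.960) + Φ(−δ − 1.960) = Φ(1.533) + Φ(-5.453) = 0.9373 + 0.0000 = 0.9373.

Power ≈ 0.937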